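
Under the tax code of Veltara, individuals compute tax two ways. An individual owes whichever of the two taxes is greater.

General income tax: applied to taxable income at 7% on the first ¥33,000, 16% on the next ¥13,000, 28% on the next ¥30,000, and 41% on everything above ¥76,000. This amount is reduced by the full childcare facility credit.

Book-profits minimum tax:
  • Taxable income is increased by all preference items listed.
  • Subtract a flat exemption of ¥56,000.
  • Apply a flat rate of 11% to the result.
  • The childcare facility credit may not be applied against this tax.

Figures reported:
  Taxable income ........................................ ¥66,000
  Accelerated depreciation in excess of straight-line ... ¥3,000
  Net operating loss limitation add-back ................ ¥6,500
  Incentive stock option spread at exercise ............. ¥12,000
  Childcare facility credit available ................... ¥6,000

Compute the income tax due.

Book-profits minimum tax:
  Adjusted income: ¥66,000 + ¥3,000 + ¥6,500 + ¥12,000 = ¥87,500
  Less exemption ¥56,000 → base ¥31,500
  ¥31,500 × 11% = ¥3,465

General income tax:
  ¥33,000 × 7% = ¥2,310
  ¥13,000 × 16% = ¥2,080
  ¥20,000 × 28% = ¥5,600
  → ¥9,990
  Less childcare facility credit ¥6,000 → ¥3,990

¥3,990 > ¥3,465, so the general income tax governs.

¥3,990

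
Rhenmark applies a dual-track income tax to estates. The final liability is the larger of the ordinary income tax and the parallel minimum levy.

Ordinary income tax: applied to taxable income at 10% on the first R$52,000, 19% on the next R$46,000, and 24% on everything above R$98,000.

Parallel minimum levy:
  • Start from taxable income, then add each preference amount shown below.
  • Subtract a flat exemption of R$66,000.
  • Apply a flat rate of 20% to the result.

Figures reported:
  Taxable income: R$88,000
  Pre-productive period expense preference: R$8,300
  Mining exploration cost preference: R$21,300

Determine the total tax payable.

Ordinary income tax:
  R$52,000 × 10% = R$5,200
  R$36,000 × 19% = R$6,840
  → R$12,040

Parallel minimum levy:
  Adjusted income: R$88,000 + R$8,300 + R$21,300 = R$117,600
  Less exemption R$66,000 → base R$51,600
  R$51,600 × 20% = R$10,320

R$12,040 > R$10,320, so the ordinary income tax governs.

R$12,040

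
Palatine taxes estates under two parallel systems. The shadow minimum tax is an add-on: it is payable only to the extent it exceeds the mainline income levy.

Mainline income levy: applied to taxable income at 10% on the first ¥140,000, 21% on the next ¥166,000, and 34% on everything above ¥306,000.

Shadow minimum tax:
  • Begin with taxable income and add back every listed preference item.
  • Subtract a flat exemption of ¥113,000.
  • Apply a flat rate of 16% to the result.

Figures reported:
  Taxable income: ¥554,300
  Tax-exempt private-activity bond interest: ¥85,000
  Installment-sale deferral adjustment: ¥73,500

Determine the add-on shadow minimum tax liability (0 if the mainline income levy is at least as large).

¥0

Mainline income levy:
  ¥140,000 × 10% = ¥14,000
  ¥166,000 × 21% = ¥34,860
  ¥248,300 × 34% = ¥84,422
  → ¥133,282

Shadow minimum tax:
  Adjusted income: ¥554,300 + ¥85,000 + ¥73,500 = ¥712,800
  Less exemption ¥113,000 → base ¥599,800
  ¥599,800 × 16% = ¥95,968

¥95,968 ≤ ¥133,282, so no add-on is due.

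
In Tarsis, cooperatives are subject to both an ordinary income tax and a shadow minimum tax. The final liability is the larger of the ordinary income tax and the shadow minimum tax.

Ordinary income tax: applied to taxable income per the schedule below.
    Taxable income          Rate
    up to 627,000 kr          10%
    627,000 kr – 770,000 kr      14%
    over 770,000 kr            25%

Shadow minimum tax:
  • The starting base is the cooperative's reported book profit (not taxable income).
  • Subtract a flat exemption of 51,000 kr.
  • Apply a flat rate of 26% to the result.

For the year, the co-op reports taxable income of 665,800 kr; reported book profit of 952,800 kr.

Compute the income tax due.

Ordinary income tax:
  627,000 kr × 10% = 62,700 kr
  38,800 kr × 14% = 5,432 kr
  → 68,132 kr

Shadow minimum tax:
  Base (reported book profit): 952,800 kr
  Less exemption 51,000 kr → base 901,800 kr
  901,800 kr × 26% = 234,468 kr

234,468 kr > 68,132 kr, so the shadow minimum tax is the binding amount.

234,468 kr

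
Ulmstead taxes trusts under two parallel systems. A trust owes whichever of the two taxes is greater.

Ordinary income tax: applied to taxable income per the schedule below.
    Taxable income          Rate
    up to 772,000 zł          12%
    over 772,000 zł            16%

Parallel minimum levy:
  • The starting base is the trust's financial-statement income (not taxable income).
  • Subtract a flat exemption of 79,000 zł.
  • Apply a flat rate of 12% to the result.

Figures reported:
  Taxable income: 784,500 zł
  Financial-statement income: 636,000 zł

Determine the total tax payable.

Ordinary income tax:
  772,000 zł × 12% = 92,640 zł
  12,500 zł × 16% = 2,000 zł
  → 94,640 zł

Parallel minimum levy:
  Base (financial-statement income): 636,000 zł
  Less exemption 79,000 zł → base 557,000 zł
  557,000 zł × 12% = 66,840 zł

94,640 zł > 66,840 zł, so the ordinary income tax governs.

94,640 zł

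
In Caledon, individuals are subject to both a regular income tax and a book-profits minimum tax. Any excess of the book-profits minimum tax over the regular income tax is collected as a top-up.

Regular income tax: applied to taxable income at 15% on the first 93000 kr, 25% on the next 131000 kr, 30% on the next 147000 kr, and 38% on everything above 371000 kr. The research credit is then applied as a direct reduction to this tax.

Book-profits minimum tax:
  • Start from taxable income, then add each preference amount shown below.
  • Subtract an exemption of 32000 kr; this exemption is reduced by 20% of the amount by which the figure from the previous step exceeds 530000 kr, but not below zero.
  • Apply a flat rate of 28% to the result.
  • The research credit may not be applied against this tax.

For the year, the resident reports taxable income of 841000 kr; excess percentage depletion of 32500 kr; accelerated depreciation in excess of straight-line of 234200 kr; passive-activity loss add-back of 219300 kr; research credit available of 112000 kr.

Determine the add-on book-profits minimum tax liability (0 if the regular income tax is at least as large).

214160 kr

Book-profits minimum tax:
  Adjusted income: 841000 kr + 32500 kr + 234200 kr + 219300 kr = 1327000 kr
  Exemption: 20% × (1327000 kr − 530000 kr) = 159400 kr ≥ 32000 kr, so the exemption is fully phased out
  Base: 1327000 kr − 0 kr = 1327000 kr
  1327000 kr × 28% = 371560 kr

Regular income tax:
  93000 kr × 15% = 13950 kr
  131000 kr × 25% = 32750 kr
  147000 kr × 30% = 44100 kr
  470000 kr × 38% = 178600 kr
  → 269400 kr
  Less research credit 112000 kr → 157400 kr

Excess of book-profits minimum tax over regular income tax: 371560 kr − 157400 kr = 214160 kr.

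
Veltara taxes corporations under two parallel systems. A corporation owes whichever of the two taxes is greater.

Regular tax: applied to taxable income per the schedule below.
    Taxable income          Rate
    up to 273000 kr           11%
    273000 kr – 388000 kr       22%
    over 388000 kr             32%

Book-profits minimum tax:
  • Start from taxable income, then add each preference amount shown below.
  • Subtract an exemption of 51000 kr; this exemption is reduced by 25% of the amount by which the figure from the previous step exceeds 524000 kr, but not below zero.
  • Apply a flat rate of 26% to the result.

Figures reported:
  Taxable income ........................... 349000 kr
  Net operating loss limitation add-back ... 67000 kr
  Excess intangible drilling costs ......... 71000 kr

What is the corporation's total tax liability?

113360 kr

Regular tax:
  273000 kr × 11% = 30030 kr
  76000 kr × 22% = 16720 kr
  → 46750 kr

Book-profits minimum tax:
  Adjusted income: 349000 kr + 67000 kr + 71000 kr = 487000 kr
  Exemption: 487000 kr ≤ 524000 kr, so full 51000 kr applies
  Base: 487000 kr − 51000 kr = 436000 kr
  436000 kr × 26% = 113360 kr

113360 kr > 46750 kr, so the book-profits minimum tax is the binding amount.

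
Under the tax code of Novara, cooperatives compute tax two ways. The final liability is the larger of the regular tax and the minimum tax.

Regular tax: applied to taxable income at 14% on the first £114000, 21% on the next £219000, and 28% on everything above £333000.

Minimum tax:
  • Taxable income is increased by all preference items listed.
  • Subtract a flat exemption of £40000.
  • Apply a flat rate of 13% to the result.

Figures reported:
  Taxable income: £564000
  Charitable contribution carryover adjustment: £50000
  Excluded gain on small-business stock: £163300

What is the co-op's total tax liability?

£126630

Regular tax:
  £114000 × 14% = £15960
  £219000 × 21% = £45990
  £231000 × 28% = £64680
  → £126630

Minimum tax:
  Adjusted income: £564000 + £50000 + £163300 = £777300
  Less exemption £40000 → base £737300
  £737300 × 13% = £95849

£126630 > £95849, so the regular tax governs.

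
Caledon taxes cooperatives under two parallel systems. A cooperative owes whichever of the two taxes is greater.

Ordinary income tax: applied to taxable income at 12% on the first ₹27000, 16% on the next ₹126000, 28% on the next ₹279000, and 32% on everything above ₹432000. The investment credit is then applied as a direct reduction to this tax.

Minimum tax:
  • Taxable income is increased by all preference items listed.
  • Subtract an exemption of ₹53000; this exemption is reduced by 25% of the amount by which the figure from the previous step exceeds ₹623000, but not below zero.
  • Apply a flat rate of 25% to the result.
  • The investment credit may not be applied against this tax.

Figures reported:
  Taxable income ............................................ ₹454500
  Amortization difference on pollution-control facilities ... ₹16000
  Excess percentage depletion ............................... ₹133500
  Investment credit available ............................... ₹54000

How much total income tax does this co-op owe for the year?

₹137750

Minimum tax:
  Adjusted income: ₹454500 + ₹16000 + ₹133500 = ₹604000
  Exemption: ₹604000 ≤ ₹623000, so full ₹53000 applies
  Base: ₹604000 − ₹53000 = ₹551000
  ₹551000 × 25% = ₹137750

Ordinary income tax:
  ₹27000 × 12% = ₹3240
  ₹126000 × 16% = ₹20160
  ₹279000 × 28% = ₹78120
  ₹22500 × 32% = ₹7200
  → ₹108720
  Less investment credit ₹54000 → ₹54720

₹137750 > ₹54720, so the minimum tax is the binding amount.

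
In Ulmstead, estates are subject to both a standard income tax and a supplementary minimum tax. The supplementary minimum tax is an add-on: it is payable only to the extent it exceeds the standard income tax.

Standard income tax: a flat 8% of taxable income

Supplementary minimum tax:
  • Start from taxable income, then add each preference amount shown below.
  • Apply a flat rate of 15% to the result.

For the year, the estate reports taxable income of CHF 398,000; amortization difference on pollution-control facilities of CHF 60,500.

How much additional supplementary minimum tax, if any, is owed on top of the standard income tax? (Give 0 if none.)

CHF 36,935

Standard income tax:
  CHF 398,000 × 8% = CHF 31,840

Supplementary minimum tax:
  Adjusted income: CHF 398,000 + CHF 60,500 = CHF 458,500
  CHF 458,500 × 15% = CHF 68,775

Excess of supplementary minimum tax over standard income tax: CHF 68,775 − CHF 31,840 = CHF 36,935.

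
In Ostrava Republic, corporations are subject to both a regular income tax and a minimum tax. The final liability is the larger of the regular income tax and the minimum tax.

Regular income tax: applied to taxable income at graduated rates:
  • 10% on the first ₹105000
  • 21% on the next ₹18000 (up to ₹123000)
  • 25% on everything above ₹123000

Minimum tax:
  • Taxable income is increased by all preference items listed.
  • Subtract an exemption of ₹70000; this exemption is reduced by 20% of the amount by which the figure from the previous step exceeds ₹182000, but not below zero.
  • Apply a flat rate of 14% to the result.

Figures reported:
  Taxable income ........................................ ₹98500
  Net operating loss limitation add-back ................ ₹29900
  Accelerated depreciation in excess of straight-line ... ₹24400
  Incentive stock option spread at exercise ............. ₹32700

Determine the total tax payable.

₹16268

Minimum tax:
  Adjusted income: ₹98500 + ₹29900 + ₹24400 + ₹32700 = ₹185500
  Exemption: ₹70000 − 20% × (₹185500 − ₹182000) = ₹70000 − ₹700 = ₹69300
  Base: ₹185500 − ₹69300 = ₹116200
  ₹116200 × 14% = ₹16268

Regular income tax:
  ₹98500 × 10% = ₹9850

₹16268 > ₹9850, so the minimum tax is the binding amount.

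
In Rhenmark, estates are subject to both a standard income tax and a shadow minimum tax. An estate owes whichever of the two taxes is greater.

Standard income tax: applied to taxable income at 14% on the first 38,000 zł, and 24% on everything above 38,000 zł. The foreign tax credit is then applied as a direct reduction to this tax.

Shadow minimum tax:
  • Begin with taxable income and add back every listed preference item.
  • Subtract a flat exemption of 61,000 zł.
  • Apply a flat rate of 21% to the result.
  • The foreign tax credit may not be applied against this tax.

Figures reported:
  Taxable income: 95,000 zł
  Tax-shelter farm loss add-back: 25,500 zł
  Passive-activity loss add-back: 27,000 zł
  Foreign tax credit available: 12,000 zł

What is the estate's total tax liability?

18,165 zł

Shadow minimum tax:
  Adjusted income: 95,000 zł + 25,500 zł + 27,000 zł = 147,500 zł
  Less exemption 61,000 zł → base 86,500 zł
  86,500 zł × 21% = 18,165 zł

Standard income tax:
  38,000 zł × 14% = 5,320 zł
  57,000 zł × 24% = 13,680 zł
  → 19,000 zł
  Less foreign tax credit 12,000 zł → 7,000 zł

18,165 zł > 7,000 zł, so the shadow minimum tax is the binding amount.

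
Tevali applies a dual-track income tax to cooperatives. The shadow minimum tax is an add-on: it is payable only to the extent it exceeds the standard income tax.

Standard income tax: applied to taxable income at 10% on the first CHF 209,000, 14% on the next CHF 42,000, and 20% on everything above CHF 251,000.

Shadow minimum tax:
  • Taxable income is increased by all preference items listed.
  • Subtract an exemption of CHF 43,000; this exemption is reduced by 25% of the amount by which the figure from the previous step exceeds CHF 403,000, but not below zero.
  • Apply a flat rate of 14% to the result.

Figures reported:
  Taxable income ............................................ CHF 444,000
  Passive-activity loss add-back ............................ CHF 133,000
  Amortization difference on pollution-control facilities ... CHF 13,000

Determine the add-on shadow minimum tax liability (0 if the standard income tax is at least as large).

CHF 17,220

Shadow minimum tax:
  Adjusted income: CHF 444,000 + CHF 133,000 + CHF 13,000 = CHF 590,000
  Exemption: 25% × (CHF 590,000 − CHF 403,000) = CHF 46,750 ≥ CHF 43,000, so the exemption is fully phased out
  Base: CHF 590,000 − CHF 0 = CHF 590,000
  CHF 590,000 × 14% = CHF 82,600

Standard income tax:
  CHF 209,000 × 10% = CHF 20,900
  CHF 42,000 × 14% = CHF 5,880
  CHF 193,000 × 20% = CHF 38,600
  → CHF 65,380

Excess of shadow minimum tax over standard income tax: CHF 82,600 − CHF 65,380 = CHF 17,220.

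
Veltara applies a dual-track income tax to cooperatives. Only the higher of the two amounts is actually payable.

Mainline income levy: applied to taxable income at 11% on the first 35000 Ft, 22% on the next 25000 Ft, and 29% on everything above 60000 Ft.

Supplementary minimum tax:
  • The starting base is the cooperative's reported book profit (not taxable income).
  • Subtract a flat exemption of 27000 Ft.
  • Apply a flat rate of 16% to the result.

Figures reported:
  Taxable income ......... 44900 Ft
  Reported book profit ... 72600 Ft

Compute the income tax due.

Supplementary minimum tax:
  Base (reported book profit): 72600 Ft
  Less exemption 27000 Ft → base 45600 Ft
  45600 Ft × 16% = 7296 Ft

Mainline income levy:
  35000 Ft × 11% = 3850 Ft
  9900 Ft × 22% = 2178 Ft
  → 6028 Ft

7296 Ft > 6028 Ft, so the supplementary minimum tax is the binding amount.

7296 Ft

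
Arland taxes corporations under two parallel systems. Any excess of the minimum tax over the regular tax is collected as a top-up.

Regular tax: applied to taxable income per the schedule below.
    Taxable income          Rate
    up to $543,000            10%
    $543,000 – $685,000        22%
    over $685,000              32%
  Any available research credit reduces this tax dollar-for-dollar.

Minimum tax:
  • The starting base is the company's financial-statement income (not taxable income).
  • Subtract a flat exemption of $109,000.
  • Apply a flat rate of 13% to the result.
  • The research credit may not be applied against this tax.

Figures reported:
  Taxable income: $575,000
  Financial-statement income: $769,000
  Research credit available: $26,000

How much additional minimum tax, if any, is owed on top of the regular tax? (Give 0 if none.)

$50,460

Regular tax:
  $543,000 × 10% = $54,300
  $32,000 × 22% = $7,040
  → $61,340
  Less research credit $26,000 → $35,340

Minimum tax:
  Base (financial-statement income): $769,000
  Less exemption $109,000 → base $660,000
  $660,000 × 13% = $85,800

Excess of minimum tax over regular tax: $85,800 − $35,340 = $50,460.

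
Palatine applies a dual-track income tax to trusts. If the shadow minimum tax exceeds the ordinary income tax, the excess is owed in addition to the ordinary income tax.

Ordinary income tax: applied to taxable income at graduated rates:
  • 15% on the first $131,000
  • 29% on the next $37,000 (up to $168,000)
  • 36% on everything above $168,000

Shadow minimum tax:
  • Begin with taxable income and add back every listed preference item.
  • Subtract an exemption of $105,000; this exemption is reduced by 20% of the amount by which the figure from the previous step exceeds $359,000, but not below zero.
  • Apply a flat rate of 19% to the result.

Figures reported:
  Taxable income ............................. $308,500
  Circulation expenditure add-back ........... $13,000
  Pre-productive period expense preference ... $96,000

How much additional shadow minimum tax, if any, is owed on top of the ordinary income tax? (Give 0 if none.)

$0

Ordinary income tax:
  $131,000 × 15% = $19,650
  $37,000 × 29% = $10,730
  $140,500 × 36% = $50,580
  → $80,960

Shadow minimum tax:
  Adjusted income: $308,500 + $13,000 + $96,000 = $417,500
  Exemption: $105,000 − 20% × ($417,500 − $359,000) = $105,000 − $11,700 = $93,300
  Base: $417,500 − $93,300 = $324,200
  $324,200 × 19% = $61,598

$61,598 ≤ $80,960, so no add-on is due.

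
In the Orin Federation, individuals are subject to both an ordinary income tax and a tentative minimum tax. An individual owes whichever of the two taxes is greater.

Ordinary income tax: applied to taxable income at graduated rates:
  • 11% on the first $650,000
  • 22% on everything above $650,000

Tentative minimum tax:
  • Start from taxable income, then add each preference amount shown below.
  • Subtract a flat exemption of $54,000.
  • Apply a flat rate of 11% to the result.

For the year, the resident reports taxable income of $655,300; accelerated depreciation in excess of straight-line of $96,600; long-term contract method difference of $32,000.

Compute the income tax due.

$80,289

Ordinary income tax:
  $650,000 × 11% = $71,500
  $5,300 × 22% = $1,166
  → $72,666

Tentative minimum tax:
  Adjusted income: $655,300 + $96,600 + $32,000 = $783,900
  Less exemption $54,000 → base $729,900
  $729,900 × 11% = $80,289

$80,289 > $72,666, so the tentative minimum tax is the binding amount.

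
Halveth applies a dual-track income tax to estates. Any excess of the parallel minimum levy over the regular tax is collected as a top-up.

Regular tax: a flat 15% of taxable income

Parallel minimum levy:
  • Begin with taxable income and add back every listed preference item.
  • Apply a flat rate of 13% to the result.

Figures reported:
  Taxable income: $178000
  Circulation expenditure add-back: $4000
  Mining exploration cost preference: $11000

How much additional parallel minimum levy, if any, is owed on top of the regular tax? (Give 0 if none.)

Regular tax:
  $178000 × 15% = $26700

Parallel minimum levy:
  Adjusted income: $178000 + $4000 + $11000 = $193000
  $193000 × 13% = $25090

$25090 ≤ $26700, so no add-on is due.

$0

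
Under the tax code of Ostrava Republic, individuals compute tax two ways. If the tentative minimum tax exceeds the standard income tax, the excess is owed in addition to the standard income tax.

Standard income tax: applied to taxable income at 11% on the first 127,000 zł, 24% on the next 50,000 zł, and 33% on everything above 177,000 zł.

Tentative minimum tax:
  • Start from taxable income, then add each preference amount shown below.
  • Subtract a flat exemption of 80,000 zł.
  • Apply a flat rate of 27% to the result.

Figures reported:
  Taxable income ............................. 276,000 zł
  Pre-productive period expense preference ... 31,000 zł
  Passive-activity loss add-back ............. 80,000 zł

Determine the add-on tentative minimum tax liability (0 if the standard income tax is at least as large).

Tentative minimum tax:
  Adjusted income: 276,000 zł + 31,000 zł + 80,000 zł = 387,000 zł
  Less exemption 80,000 zł → base 307,000 zł
  307,000 zł × 27% = 82,890 zł

Standard income tax:
  127,000 zł × 11% = 13,970 zł
  50,000 zł × 24% = 12,000 zł
  99,000 zł × 33% = 32,670 zł
  → 58,640 zł

Excess of tentative minimum tax over standard income tax: 82,890 zł − 58,640 zł = 24,250 zł.

24,250 zł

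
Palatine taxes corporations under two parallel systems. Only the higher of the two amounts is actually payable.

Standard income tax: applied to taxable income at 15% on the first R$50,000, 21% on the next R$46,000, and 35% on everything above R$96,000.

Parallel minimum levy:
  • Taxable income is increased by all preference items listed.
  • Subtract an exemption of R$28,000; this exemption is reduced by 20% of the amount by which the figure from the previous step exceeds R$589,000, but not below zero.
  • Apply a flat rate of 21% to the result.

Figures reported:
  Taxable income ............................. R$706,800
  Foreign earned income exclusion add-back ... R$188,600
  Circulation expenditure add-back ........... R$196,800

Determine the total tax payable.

Standard income tax:
  R$50,000 × 15% = R$7,500
  R$46,000 × 21% = R$9,660
  R$610,800 × 35% = R$213,780
  → R$230,940

Parallel minimum levy:
  Adjusted income: R$706,800 + R$188,600 + R$196,800 = R$1,092,200
  Exemption: 20% × (R$1,092,200 − R$589,000) = R$100,640 ≥ R$28,000, so the exemption is fully phased out
  Base: R$1,092,200 − R$0 = R$1,092,200
  R$1,092,200 × 21% = R$229,362

R$230,940 > R$229,362, so the standard income tax governs.

R$230,940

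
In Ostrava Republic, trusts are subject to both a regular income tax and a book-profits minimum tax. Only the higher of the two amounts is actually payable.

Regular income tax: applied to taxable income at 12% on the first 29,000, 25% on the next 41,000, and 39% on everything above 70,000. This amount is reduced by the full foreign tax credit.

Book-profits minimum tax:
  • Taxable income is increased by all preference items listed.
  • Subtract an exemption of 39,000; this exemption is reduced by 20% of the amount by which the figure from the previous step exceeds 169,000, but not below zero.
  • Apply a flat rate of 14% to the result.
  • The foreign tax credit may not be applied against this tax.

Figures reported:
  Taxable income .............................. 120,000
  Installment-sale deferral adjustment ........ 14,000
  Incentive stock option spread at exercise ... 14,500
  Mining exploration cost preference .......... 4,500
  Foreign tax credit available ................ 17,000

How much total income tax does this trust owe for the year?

16,230

Book-profits minimum tax:
  Adjusted income: 120,000 + 14,000 + 14,500 + 4,500 = 153,000
  Exemption: 153,000 ≤ 169,000, so full 39,000 applies
  Base: 153,000 − 39,000 = 114,000
  114,000 × 14% = 15,960

Regular income tax:
  29,000 × 12% = 3,480
  41,000 × 25% = 10,250
  50,000 × 39% = 19,500
  → 33,230
  Less foreign tax credit 17,000 → 16,230

16,230 > 15,960, so the regular income tax governs.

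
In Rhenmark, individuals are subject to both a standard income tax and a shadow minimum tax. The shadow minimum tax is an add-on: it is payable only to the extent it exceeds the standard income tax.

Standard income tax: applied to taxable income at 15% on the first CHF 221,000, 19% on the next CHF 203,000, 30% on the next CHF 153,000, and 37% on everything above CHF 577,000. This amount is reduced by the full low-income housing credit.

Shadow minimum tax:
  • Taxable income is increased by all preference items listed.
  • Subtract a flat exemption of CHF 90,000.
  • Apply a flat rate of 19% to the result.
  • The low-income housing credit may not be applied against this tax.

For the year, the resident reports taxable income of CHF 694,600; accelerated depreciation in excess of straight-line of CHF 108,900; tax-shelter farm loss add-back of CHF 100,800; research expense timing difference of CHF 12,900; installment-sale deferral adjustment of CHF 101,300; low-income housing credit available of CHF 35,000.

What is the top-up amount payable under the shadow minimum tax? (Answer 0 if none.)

Shadow minimum tax:
  Adjusted income: CHF 694,600 + CHF 108,900 + CHF 100,800 + CHF 12,900 + CHF 101,300 = CHF 1,018,500
  Less exemption CHF 90,000 → base CHF 928,500
  CHF 928,500 × 19% = CHF 176,415

Standard income tax:
  CHF 221,000 × 15% = CHF 33,150
  CHF 203,000 × 19% = CHF 38,570
  CHF 153,000 × 30% = CHF 45,900
  CHF 117,600 × 37% = CHF 43,512
  → CHF 161,132
  Less low-income housing credit CHF 35,000 → CHF 126,132

Excess of shadow minimum tax over standard income tax: CHF 176,415 − CHF 126,132 = CHF 50,283.

CHF 50,283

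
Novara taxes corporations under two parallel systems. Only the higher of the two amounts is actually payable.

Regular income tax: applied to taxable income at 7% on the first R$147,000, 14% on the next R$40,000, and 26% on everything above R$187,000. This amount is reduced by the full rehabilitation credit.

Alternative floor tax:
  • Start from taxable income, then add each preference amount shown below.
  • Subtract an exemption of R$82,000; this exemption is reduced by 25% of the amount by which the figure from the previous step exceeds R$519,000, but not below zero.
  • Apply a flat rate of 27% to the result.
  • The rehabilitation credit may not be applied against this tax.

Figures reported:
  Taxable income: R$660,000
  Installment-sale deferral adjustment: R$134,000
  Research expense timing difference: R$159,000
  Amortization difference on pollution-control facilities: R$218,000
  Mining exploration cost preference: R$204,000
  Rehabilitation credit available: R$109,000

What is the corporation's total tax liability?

Regular income tax:
  R$147,000 × 7% = R$10,290
  R$40,000 × 14% = R$5,600
  R$473,000 × 26% = R$122,980
  → R$138,870
  Less rehabilitation credit R$109,000 → R$29,870

Alternative floor tax:
  Adjusted income: R$660,000 + R$134,000 + R$159,000 + R$218,000 + R$204,000 = R$1,375,000
  Exemption: 25% × (R$1,375,000 − R$519,000) = R$214,000 ≥ R$82,000, so the exemption is fully phased out
  Base: R$1,375,000 − R$0 = R$1,375,000
  R$1,375,000 × 27% = R$371,250

R$371,250 > R$29,870, so the alternative floor tax is the binding amount.

R$371,250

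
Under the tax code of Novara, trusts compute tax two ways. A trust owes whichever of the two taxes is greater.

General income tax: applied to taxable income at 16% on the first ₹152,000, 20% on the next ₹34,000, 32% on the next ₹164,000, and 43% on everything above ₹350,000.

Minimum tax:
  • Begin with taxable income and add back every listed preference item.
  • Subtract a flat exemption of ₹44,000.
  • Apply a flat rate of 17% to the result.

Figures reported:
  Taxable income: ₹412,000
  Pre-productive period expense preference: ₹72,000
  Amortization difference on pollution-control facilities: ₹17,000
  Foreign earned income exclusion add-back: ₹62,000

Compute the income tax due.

₹110,260

Minimum tax:
  Adjusted income: ₹412,000 + ₹72,000 + ₹17,000 + ₹62,000 = ₹563,000
  Less exemption ₹44,000 → base ₹519,000
  ₹519,000 × 17% = ₹88,230

General income tax:
  ₹152,000 × 16% = ₹24,320
  ₹34,000 × 20% = ₹6,800
  ₹164,000 × 32% = ₹52,480
  ₹62,000 × 43% = ₹26,660
  → ₹110,260

₹110,260 > ₹88,230, so the general income tax governs.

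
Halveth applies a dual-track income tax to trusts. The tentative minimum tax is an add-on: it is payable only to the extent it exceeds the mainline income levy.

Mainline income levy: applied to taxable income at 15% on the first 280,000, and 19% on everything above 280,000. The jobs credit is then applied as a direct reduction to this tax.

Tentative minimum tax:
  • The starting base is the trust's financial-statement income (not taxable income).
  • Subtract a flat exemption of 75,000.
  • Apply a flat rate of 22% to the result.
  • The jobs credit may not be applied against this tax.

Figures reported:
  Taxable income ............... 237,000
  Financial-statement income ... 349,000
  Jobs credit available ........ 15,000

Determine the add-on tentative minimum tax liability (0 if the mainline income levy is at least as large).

39,730

Mainline income levy:
  237,000 × 15% = 35,550
  Less jobs credit 15,000 → 20,550

Tentative minimum tax:
  Base (financial-statement income): 349,000
  Less exemption 75,000 → base 274,000
  274,000 × 22% = 60,280

Excess of tentative minimum tax over mainline income levy: 60,280 − 20,550 = 39,730.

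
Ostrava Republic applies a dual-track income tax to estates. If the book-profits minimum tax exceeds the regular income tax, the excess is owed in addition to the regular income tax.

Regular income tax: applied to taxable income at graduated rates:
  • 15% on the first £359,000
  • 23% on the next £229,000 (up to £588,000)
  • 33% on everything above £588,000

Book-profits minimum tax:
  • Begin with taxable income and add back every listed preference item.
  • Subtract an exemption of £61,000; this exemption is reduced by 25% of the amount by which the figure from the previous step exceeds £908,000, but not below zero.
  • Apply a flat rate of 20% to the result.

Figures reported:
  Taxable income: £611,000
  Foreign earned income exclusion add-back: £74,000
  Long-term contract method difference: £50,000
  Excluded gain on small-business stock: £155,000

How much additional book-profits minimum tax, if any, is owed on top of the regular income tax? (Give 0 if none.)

£51,690

Regular income tax:
  £359,000 × 15% = £53,850
  £229,000 × 23% = £52,670
  £23,000 × 33% = £7,590
  → £114,110

Book-profits minimum tax:
  Adjusted income: £611,000 + £74,000 + £50,000 + £155,000 = £890,000
  Exemption: £890,000 ≤ £908,000, so full £61,000 applies
  Base: £890,000 − £61,000 = £829,000
  £829,000 × 20% = £165,800

Excess of book-profits minimum tax over regular income tax: £165,800 − £114,110 = £51,690.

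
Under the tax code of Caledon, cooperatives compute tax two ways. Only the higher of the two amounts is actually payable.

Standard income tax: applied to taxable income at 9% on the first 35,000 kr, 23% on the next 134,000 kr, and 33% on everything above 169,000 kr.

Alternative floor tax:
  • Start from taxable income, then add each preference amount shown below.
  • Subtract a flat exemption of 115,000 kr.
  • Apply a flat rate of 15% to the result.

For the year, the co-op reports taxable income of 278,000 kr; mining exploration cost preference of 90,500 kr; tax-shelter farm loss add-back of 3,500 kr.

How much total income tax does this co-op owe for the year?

69,940 kr

Alternative floor tax:
  Adjusted income: 278,000 kr + 90,500 kr + 3,500 kr = 372,000 kr
  Less exemption 115,000 kr → base 257,000 kr
  257,000 kr × 15% = 38,550 kr

Standard income tax:
  35,000 kr × 9% = 3,150 kr
  134,000 kr × 23% = 30,820 kr
  109,000 kr × 33% = 35,970 kr
  → 69,940 kr

69,940 kr > 38,550 kr, so the standard income tax governs.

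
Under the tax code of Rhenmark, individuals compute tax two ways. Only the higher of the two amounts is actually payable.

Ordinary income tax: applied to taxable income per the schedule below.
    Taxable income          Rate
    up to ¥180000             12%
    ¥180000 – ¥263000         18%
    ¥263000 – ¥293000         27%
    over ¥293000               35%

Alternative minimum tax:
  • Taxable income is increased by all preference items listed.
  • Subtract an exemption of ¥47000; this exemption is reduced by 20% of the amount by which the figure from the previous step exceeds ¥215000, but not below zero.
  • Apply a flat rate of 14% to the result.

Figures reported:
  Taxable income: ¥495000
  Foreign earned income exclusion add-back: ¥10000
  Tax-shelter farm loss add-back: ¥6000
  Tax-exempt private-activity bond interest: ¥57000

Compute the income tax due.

Alternative minimum tax:
  Adjusted income: ¥495000 + ¥10000 + ¥6000 + ¥57000 = ¥568000
  Exemption: 20% × (¥568000 − ¥215000) = ¥70600 ≥ ¥47000, so the exemption is fully phased out
  Base: ¥568000 − ¥0 = ¥568000
  ¥568000 × 14% = ¥79520

Ordinary income tax:
  ¥180000 × 12% = ¥21600
  ¥83000 × 18% = ¥14940
  ¥30000 × 27% = ¥8100
  ¥202000 × 35% = ¥70700
  → ¥115340

¥115340 > ¥79520, so the ordinary income tax governs.

¥115340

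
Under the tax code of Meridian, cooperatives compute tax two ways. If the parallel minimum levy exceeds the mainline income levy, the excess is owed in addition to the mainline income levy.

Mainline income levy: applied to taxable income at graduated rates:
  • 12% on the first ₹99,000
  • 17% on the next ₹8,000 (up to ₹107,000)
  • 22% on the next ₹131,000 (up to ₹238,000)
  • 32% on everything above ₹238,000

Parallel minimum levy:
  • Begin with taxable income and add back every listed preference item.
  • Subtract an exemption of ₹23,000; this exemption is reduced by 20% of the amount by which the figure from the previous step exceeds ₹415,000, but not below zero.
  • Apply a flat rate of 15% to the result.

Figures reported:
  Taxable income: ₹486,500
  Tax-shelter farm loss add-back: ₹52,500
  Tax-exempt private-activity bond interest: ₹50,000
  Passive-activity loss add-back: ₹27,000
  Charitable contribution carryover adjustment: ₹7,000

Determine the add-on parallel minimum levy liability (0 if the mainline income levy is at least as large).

₹0

Mainline income levy:
  ₹99,000 × 12% = ₹11,880
  ₹8,000 × 17% = ₹1,360
  ₹131,000 × 22% = ₹28,820
  ₹248,500 × 32% = ₹79,520
  → ₹121,580

Parallel minimum levy:
  Adjusted income: ₹486,500 + ₹52,500 + ₹50,000 + ₹27,000 + ₹7,000 = ₹623,000
  Exemption: 20% × (₹623,000 − ₹415,000) = ₹41,600 ≥ ₹23,000, so the exemption is fully phased out
  Base: ₹623,000 − ₹0 = ₹623,000
  ₹623,000 × 15% = ₹93,450

₹93,450 ≤ ₹121,580, so no add-on is due.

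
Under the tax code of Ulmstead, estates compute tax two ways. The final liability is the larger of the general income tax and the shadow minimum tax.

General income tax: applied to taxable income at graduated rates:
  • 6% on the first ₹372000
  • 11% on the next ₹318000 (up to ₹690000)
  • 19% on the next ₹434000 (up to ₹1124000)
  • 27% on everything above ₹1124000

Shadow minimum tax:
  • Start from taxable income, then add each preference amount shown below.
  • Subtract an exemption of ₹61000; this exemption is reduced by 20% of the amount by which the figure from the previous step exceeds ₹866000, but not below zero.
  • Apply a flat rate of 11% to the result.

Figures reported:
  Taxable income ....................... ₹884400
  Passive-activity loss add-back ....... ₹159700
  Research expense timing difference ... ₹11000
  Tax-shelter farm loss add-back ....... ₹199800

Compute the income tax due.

₹138039

Shadow minimum tax:
  Adjusted income: ₹884400 + ₹159700 + ₹11000 + ₹199800 = ₹1254900
  Exemption: 20% × (₹1254900 − ₹866000) = ₹77780 ≥ ₹61000, so the exemption is fully phased out
  Base: ₹1254900 − ₹0 = ₹1254900
  ₹1254900 × 11% = ₹138039

General income tax:
  ₹372000 × 6% = ₹22320
  ₹318000 × 11% = ₹34980
  ₹194400 × 19% = ₹36936
  → ₹94236

₹138039 > ₹94236, so the shadow minimum tax is the binding amount.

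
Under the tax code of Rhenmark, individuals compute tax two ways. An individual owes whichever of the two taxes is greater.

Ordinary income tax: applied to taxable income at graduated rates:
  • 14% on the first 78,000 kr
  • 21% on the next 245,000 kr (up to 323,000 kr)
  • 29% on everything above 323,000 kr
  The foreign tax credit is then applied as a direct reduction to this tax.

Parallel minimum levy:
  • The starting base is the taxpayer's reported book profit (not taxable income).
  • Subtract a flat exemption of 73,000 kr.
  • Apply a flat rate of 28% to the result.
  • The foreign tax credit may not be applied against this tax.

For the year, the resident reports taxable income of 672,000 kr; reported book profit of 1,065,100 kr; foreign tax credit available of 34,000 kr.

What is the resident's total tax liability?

277,788 kr

Parallel minimum levy:
  Base (reported book profit): 1,065,100 kr
  Less exemption 73,000 kr → base 992,100 kr
  992,100 kr × 28% = 277,788 kr

Ordinary income tax:
  78,000 kr × 14% = 10,920 kr
  245,000 kr × 21% = 51,450 kr
  349,000 kr × 29% = 101,210 kr
  → 163,580 kr
  Less foreign tax credit 34,000 kr → 129,580 kr

277,788 kr > 129,580 kr, so the parallel minimum levy is the binding amount.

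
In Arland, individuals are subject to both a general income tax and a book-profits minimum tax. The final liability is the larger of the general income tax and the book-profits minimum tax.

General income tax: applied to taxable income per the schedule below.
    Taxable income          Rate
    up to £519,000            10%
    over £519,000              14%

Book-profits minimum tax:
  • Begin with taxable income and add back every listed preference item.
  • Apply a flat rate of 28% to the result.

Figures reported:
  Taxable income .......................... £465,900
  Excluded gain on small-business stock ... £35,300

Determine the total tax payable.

£140,336

General income tax:
  £465,900 × 10% = £46,590

Book-profits minimum tax:
  Adjusted income: £465,900 + £35,300 = £501,200
  £501,200 × 28% = £140,336

£140,336 > £46,590, so the book-profits minimum tax is the binding amount.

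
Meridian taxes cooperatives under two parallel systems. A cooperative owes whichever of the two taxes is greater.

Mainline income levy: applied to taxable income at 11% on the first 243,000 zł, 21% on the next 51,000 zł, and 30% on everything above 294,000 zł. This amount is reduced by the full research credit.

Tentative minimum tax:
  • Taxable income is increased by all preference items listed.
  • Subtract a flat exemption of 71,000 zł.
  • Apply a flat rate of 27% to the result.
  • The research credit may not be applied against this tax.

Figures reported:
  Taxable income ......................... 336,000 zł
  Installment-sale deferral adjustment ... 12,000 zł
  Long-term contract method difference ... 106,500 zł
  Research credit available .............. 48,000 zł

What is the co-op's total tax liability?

Tentative minimum tax:
  Adjusted income: 336,000 zł + 12,000 zł + 106,500 zł = 454,500 zł
  Less exemption 71,000 zł → base 383,500 zł
  383,500 zł × 27% = 103,545 zł

Mainline income levy:
  243,000 zł × 11% = 26,730 zł
  51,000 zł × 21% = 10,710 zł
  42,000 zł × 30% = 12,600 zł
  → 50,040 zł
  Less research credit 48,000 zł → 2,040 zł

103,545 zł > 2,040 zł, so the tentative minimum tax is the binding amount.

103,545 zł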